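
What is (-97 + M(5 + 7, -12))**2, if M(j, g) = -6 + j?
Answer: 8281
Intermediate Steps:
(-97 + M(5 + 7, -12))**2 = (-97 + (-6 + (5 + 7)))**2 = (-97 + (-6 + 12))**2 = (-97 + 6)**2 = (-91)**2 = 8281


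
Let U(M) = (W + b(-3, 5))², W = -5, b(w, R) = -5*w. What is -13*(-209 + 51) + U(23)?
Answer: 2154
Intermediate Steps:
U(M) = 100 (U(M) = (-5 - 5*(-3))² = (-5 + 15)² = 10² = 100)
-13*(-209 + 51) + U(23) = -13*(-209 + 51) + 100 = -13*(-158) + 100 = 2054 + 100 = 2154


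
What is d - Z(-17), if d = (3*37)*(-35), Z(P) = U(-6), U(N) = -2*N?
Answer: -3897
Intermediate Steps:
Z(P) = 12 (Z(P) = -2*(-6) = 12)
d = -3885 (d = 111*(-35) = -3885)
d - Z(-17) = -3885 - 1*12 = -3885 - 12 = -3897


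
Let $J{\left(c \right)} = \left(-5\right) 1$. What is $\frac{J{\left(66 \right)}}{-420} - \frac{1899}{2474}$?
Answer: $- \frac{78521}{103908} \approx -0.75568$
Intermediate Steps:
$J{\left(c \right)} = -5$
$\frac{J{\left(66 \right)}}{-420} - \frac{1899}{2474} = - \frac{5}{-420} - \frac{1899}{2474} = \left(-5\right) \left(- \frac{1}{420}\right) - \frac{1899}{2474} = \frac{1}{84} - \frac{1899}{2474} = - \frac{78521}{103908}$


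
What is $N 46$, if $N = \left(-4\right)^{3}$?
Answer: $-2944$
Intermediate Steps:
$N = -64$
$N 46 = \left(-64\right) 46 = -2944$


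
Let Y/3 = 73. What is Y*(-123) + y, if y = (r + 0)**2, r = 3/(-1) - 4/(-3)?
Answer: -242408/9 ≈ -26934.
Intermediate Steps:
Y = 219 (Y = 3*73 = 219)
r = -5/3 (r = 3*(-1) - 4*(-1/3) = -3 + 4/3 = -5/3 ≈ -1.6667)
y = 25/9 (y = (-5/3 + 0)**2 = (-5/3)**2 = 25/9 ≈ 2.7778)
Y*(-123) + y = 219*(-123) + 25/9 = -26937 + 25/9 = -242408/9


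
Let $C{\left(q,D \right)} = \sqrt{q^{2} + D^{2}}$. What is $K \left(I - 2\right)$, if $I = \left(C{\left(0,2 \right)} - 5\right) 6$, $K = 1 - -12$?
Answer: $-260$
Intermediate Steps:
$C{\left(q,D \right)} = \sqrt{D^{2} + q^{2}}$
$K = 13$ ($K = 1 + 12 = 13$)
$I = -18$ ($I = \left(\sqrt{2^{2} + 0^{2}} - 5\right) 6 = \left(\sqrt{4 + 0} - 5\right) 6 = \left(\sqrt{4} - 5\right) 6 = \left(2 - 5\right) 6 = \left(-3\right) 6 = -18$)
$K \left(I - 2\right) = 13 \left(-18 - 2\right) = 13 \left(-20\right) = -260$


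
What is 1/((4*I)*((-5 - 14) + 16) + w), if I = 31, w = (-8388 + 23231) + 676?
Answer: 1/15147 ≈ 6.6020e-5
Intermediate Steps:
w = 15519 (w = 14843 + 676 = 15519)
1/((4*I)*((-5 - 14) + 16) + w) = 1/((4*31)*((-5 - 14) + 16) + 15519) = 1/(124*(-19 + 16) + 15519) = 1/(124*(-3) + 15519) = 1/(-372 + 15519) = 1/15147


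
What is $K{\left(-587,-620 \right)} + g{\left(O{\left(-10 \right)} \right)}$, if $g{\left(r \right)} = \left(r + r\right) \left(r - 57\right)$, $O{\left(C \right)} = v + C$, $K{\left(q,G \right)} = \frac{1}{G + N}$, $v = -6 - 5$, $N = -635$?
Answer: $\frac{4111379}{1255} \approx 3276.0$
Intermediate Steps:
$v = -11$ ($v = -6 - 5 = -11$)
$K{\left(q,G \right)} = \frac{1}{-635 + G}$ ($K{\left(q,G \right)} = \frac{1}{G - 635} = \frac{1}{-635 + G}$)
$O{\left(C \right)} = -11 + C$
$g{\left(r \right)} = 2 r \left(-57 + r\right)$
$K{\left(-587,-620 \right)} + g{\left(O{\left(-10 \right)} \right)} = \frac{1}{-635 - 620} + 2 \left(-11 - 10\right) \left(-57 - 21\right) = \frac{1}{-1255} + 2 \left(-21\right) \left(-57 - 21\right) = - \frac{1}{1255} + 2 \left(-21\right) \left(-78\right) = - \frac{1}{1255} + 3276 = \frac{4111379}{1255}$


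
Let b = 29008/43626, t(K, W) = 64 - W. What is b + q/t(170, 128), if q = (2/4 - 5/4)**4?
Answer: 235866683/357384192 ≈ 0.65998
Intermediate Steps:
q = 81/256 (q = (2*(1/4) - 5*1/4)**4 = (1/2 - 5/4)**4 = (-3/4)**4 = 81/256 ≈ 0.31641)
b = 14504/21813 (b = 29008*(1/43626) = 14504/21813 ≈ 0.66492)
b + q/t(170, 128) = 14504/21813 + 81/(256*(64 - 1*128)) = 14504/21813 + 81/(256*(64 - 128)) = 14504/21813 + (81/256)/(-64) = 14504/21813 + (81/256)*(-1/64) = 14504/21813 - 81/16384 = 235866683/357384192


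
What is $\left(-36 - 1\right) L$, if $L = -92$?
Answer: $3404$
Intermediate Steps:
$\left(-36 - 1\right) L = \left(-36 - 1\right) \left(-92\right) = \left(-37\right) \left(-92\right) = 3404$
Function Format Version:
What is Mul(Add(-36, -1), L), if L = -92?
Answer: 3404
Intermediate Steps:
Mul(Add(-36, -1), L) = Mul(Add(-36, -1), -92) = Mul(-37, -92) = 3404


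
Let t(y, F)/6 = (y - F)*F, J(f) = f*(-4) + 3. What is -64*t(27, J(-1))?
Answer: -53760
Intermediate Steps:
J(f) = 3 - 4*f (J(f) = -4*f + 3 = 3 - 4*f)
t(y, F) = 6*F*(y - F) (t(y, F) = 6*((y - F)*F) = 6*(F*(y - F)) = 6*F*(y - F))
-64*t(27, J(-1)) = -384*(3 - 4*(-1))*(27 - (3 - 4*(-1))) = -384*(3 + 4)*(27 - (3 + 4)) = -384*7*(27 - 1*7) = -384*7*(27 - 7) = -384*7*20 = -64*840 = -53760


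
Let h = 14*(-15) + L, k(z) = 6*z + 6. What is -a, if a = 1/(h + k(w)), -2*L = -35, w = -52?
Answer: 2/997 ≈ 0.0020060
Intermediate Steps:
L = 35/2 (L = -1/2*(-35) = 35/2 ≈ 17.500)
k(z) = 6 + 6*z
h = -385/2 (h = 14*(-15) + 35/2 = -210 + 35/2 = -385/2 ≈ -192.50)
a = -2/997 (a = 1/(-385/2 + (6 + 6*(-52))) = 1/(-385/2 + (6 - 312)) = 1/(-385/2 - 306) = 1/(-997/2) = -2/997 ≈ -0.0020060)
-a = -1*(-2/997) = 2/997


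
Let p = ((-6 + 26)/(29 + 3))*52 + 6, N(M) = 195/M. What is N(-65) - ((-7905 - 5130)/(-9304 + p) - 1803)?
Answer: 11109910/6177 ≈ 1798.6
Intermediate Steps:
p = 77/2 (p = (20/32)*52 + 6 = (20*(1/32))*52 + 6 = (5/8)*52 + 6 = 65/2 + 6 = 77/2 ≈ 38.500)
N(-65) - ((-7905 - 5130)/(-9304 + p) - 1803) = 195/(-65) - ((-7905 - 5130)/(-9304 + 77/2) - 1803) = 195*(-1/65) - (-13035/(-18531/2) - 1803) = -3 - (-13035*(-2/18531) - 1803) = -3 - (8690/6177 - 1803) = -3 - 1*(-11128441/6177) = -3 + 11128441/6177 = 11109910/6177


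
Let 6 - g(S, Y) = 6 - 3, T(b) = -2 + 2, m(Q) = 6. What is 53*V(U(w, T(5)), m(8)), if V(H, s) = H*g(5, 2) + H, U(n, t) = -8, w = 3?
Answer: -1696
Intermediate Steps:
T(b) = 0
g(S, Y) = 3 (g(S, Y) = 6 - (6 - 3) = 6 - 1*3 = 6 - 3 = 3)
V(H, s) = 4*H (V(H, s) = H*3 + H = 3*H + H = 4*H)
53*V(U(w, T(5)), m(8)) = 53*(4*(-8)) = 53*(-32) = -1696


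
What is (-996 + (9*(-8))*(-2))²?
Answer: 725904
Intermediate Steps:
(-996 + (9*(-8))*(-2))² = (-996 - 72*(-2))² = (-996 + 144)² = (-852)² = 725904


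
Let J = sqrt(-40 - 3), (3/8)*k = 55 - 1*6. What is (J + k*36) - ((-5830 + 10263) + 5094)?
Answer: -4823 + I*sqrt(43) ≈ -4823.0 + 6.5574*I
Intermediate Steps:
k = 392/3 (k = 8*(55 - 1*6)/3 = 8*(55 - 6)/3 = (8/3)*49 = 392/3 ≈ 130.67)
J = I*sqrt(43) (J = sqrt(-43) = I*sqrt(43) ≈ 6.5574*I)
(J + k*36) - ((-5830 + 10263) + 5094) = (I*sqrt(43) + (392/3)*36) - ((-5830 + 10263) + 5094) = (I*sqrt(43) + 4704) - (4433 + 5094) = (4704 + I*sqrt(43)) - 1*9527 = (4704 + I*sqrt(43)) - 9527 = -4823 + I*sqrt(43)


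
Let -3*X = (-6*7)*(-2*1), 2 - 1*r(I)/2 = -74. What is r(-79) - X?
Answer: 180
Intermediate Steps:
r(I) = 152 (r(I) = 4 - 2*(-74) = 4 + 148 = 152)
X = -28 (X = -(-6*7)*(-2*1)/3 = -(-14)*(-2) = -1/3*84 = -28)
r(-79) - X = 152 - 1*(-28) = 152 + 28 = 180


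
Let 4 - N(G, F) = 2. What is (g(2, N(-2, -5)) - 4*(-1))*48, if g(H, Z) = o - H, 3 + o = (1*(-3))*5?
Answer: -768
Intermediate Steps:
N(G, F) = 2 (N(G, F) = 4 - 1*2 = 4 - 2 = 2)
o = -18 (o = -3 + (1*(-3))*5 = -3 - 3*5 = -3 - 15 = -18)
g(H, Z) = -18 - H
(g(2, N(-2, -5)) - 4*(-1))*48 = ((-18 - 1*2) - 4*(-1))*48 = ((-18 - 2) + 4)*48 = (-20 + 4)*48 = -16*48 = -768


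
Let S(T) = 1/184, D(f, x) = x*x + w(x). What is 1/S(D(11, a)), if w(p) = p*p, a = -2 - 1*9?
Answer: 184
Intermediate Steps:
a = -11 (a = -2 - 9 = -11)
w(p) = p²
D(f, x) = 2*x² (D(f, x) = x*x + x² = x² + x² = 2*x²)
S(T) = 1/184
1/S(D(11, a)) = 1/(1/184) = 184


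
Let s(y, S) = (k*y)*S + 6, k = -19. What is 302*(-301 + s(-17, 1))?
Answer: 8456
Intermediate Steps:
s(y, S) = 6 - 19*S*y (s(y, S) = (-19*y)*S + 6 = -19*S*y + 6 = 6 - 19*S*y)
302*(-301 + s(-17, 1)) = 302*(-301 + (6 - 19*1*(-17))) = 302*(-301 + (6 + 323)) = 302*(-301 + 329) = 302*28 = 8456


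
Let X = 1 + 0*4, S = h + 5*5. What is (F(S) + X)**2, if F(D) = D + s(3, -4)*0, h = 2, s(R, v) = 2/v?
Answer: 784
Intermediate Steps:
S = 27 (S = 2 + 5*5 = 2 + 25 = 27)
F(D) = D (F(D) = D + (2/(-4))*0 = D + (2*(-1/4))*0 = D - 1/2*0 = D + 0 = D)
X = 1 (X = 1 + 0 = 1)
(F(S) + X)**2 = (27 + 1)**2 = 28**2 = 784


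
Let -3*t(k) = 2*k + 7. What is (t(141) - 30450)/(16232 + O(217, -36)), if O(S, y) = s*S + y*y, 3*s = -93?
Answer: -91639/32403 ≈ -2.8281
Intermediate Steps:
t(k) = -7/3 - 2*k/3 (t(k) = -(2*k + 7)/3 = -(7 + 2*k)/3 = -7/3 - 2*k/3)
s = -31 (s = (⅓)*(-93) = -31)
O(S, y) = y² - 31*S (O(S, y) = -31*S + y*y = -31*S + y² = y² - 31*S)
(t(141) - 30450)/(16232 + O(217, -36)) = ((-7/3 - ⅔*141) - 30450)/(16232 + ((-36)² - 31*217)) = ((-7/3 - 94) - 30450)/(16232 + (1296 - 6727)) = (-289/3 - 30450)/(16232 - 5431) = -91639/3/10801 = -91639/3*1/10801 = -91639/32403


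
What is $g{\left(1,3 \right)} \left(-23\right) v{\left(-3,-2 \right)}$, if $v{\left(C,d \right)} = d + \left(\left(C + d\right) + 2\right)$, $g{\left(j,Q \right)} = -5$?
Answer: $-575$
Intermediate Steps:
$v{\left(C,d \right)} = 2 + C + 2 d$ ($v{\left(C,d \right)} = d + \left(2 + C + d\right) = 2 + C + 2 d$)
$g{\left(1,3 \right)} \left(-23\right) v{\left(-3,-2 \right)} = \left(-5\right) \left(-23\right) \left(2 - 3 + 2 \left(-2\right)\right) = 115 \left(2 - 3 - 4\right) = 115 \left(-5\right) = -575$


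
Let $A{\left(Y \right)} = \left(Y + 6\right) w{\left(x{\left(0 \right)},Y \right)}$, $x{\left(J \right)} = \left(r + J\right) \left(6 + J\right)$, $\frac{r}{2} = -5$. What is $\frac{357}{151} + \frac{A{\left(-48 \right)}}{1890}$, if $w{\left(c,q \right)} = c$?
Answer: $\frac{1675}{453} \approx 3.6976$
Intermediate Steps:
$r = -10$ ($r = 2 \left(-5\right) = -10$)
$x{\left(J \right)} = \left(-10 + J\right) \left(6 + J\right)$
$A{\left(Y \right)} = -360 - 60 Y$ ($A{\left(Y \right)} = \left(Y + 6\right) \left(-60 + 0^{2} - 0\right) = \left(6 + Y\right) \left(-60 + 0 + 0\right) = \left(6 + Y\right) \left(-60\right) = -360 - 60 Y$)
$\frac{357}{151} + \frac{A{\left(-48 \right)}}{1890} = \frac{357}{151} + \frac{-360 - -2880}{1890} = 357 \cdot \frac{1}{151} + \left(-360 + 2880\right) \frac{1}{1890} = \frac{357}{151} + 2520 \cdot \frac{1}{1890} = \frac{357}{151} + \frac{4}{3} = \frac{1675}{453}$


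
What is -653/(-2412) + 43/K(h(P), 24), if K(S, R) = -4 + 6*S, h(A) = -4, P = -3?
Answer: -10679/8442 ≈ -1.2650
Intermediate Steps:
-653/(-2412) + 43/K(h(P), 24) = -653/(-2412) + 43/(-4 + 6*(-4)) = -653*(-1/2412) + 43/(-4 - 24) = 653/2412 + 43/(-28) = 653/2412 + 43*(-1/28) = 653/2412 - 43/28 = -10679/8442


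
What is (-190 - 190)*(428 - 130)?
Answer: -113240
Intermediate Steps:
(-190 - 190)*(428 - 130) = -380*298 = -113240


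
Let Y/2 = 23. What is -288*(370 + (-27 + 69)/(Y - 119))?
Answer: -7766784/73 ≈ -1.0639e+5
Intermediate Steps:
Y = 46 (Y = 2*23 = 46)
-288*(370 + (-27 + 69)/(Y - 119)) = -288*(370 + (-27 + 69)/(46 - 119)) = -288*(370 + 42/(-73)) = -288*(370 + 42*(-1/73)) = -288*(370 - 42/73) = -288*26968/73 = -7766784/73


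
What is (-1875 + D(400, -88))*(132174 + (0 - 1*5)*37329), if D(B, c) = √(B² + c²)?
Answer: 102133125 - 435768*√2621 ≈ 7.9824e+7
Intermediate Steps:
(-1875 + D(400, -88))*(132174 + (0 - 1*5)*37329) = (-1875 + √(400² + (-88)²))*(132174 + (0 - 1*5)*37329) = (-1875 + √(160000 + 7744))*(132174 + (0 - 5)*37329) = (-1875 + √167744)*(132174 - 5*37329) = (-1875 + 8*√2621)*(132174 - 186645) = (-1875 + 8*√2621)*(-54471) = 102133125 - 435768*√2621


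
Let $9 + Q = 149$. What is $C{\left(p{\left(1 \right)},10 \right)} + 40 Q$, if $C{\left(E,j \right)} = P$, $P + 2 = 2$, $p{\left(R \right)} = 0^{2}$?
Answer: $5600$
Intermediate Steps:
$p{\left(R \right)} = 0$
$Q = 140$ ($Q = -9 + 149 = 140$)
$P = 0$ ($P = -2 + 2 = 0$)
$C{\left(E,j \right)} = 0$
$C{\left(p{\left(1 \right)},10 \right)} + 40 Q = 0 + 40 \cdot 140 = 0 + 5600 = 5600$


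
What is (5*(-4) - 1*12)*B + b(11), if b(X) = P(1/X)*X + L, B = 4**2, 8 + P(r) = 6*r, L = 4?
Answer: -590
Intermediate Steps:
P(r) = -8 + 6*r
B = 16
b(X) = 4 + X*(-8 + 6/X) (b(X) = (-8 + 6/X)*X + 4 = X*(-8 + 6/X) + 4 = 4 + X*(-8 + 6/X))
(5*(-4) - 1*12)*B + b(11) = (5*(-4) - 1*12)*16 + (10 - 8*11) = (-20 - 12)*16 + (10 - 88) = -32*16 - 78 = -512 - 78 = -590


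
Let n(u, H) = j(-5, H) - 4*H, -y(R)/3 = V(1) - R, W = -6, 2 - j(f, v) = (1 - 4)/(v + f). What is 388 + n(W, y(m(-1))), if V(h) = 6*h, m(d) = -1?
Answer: 12321/26 ≈ 473.88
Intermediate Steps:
j(f, v) = 2 + 3/(f + v) (j(f, v) = 2 - (1 - 4)/(v + f) = 2 - (-3)/(f + v) = 2 + 3/(f + v))
y(R) = -18 + 3*R (y(R) = -3*(6*1 - R) = -3*(6 - R) = -18 + 3*R)
n(u, H) = -4*H + (-7 + 2*H)/(-5 + H) (n(u, H) = (3 + 2*(-5) + 2*H)/(-5 + H) - 4*H = (3 - 10 + 2*H)/(-5 + H) - 4*H = (-7 + 2*H)/(-5 + H) - 4*H = -4*H + (-7 + 2*H)/(-5 + H))
388 + n(W, y(m(-1))) = 388 + (-7 - 4*(-18 + 3*(-1))**2 + 22*(-18 + 3*(-1)))/(-5 + (-18 + 3*(-1))) = 388 + (-7 - 4*(-18 - 3)**2 + 22*(-18 - 3))/(-5 + (-18 - 3)) = 388 + (-7 - 4*(-21)**2 + 22*(-21))/(-5 - 21) = 388 + (-7 - 4*441 - 462)/(-26) = 388 - (-7 - 1764 - 462)/26 = 388 - 1/26*(-2233) = 388 + 2233/26 = 12321/26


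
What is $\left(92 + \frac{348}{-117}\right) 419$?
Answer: $\frac{1454768}{39} \approx 37302.0$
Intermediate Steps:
$\left(92 + \frac{348}{-117}\right) 419 = \left(92 + 348 \left(- \frac{1}{117}\right)\right) 419 = \left(92 - \frac{116}{39}\right) 419 = \frac{3472}{39} \cdot 419 = \frac{1454768}{39}$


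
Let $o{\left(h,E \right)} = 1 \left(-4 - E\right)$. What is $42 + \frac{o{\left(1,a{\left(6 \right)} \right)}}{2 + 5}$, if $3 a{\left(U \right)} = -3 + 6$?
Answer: $\frac{289}{7} \approx 41.286$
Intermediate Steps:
$a{\left(U \right)} = 1$ ($a{\left(U \right)} = \frac{-3 + 6}{3} = \frac{1}{3} \cdot 3 = 1$)
$o{\left(h,E \right)} = -4 - E$
$42 + \frac{o{\left(1,a{\left(6 \right)} \right)}}{2 + 5} = 42 + \frac{-4 - 1}{2 + 5} = 42 + \frac{-4 - 1}{7} = 42 + \frac{1}{7} \left(-5\right) = 42 - \frac{5}{7} = \frac{289}{7}$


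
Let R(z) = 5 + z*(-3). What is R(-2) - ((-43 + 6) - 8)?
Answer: 56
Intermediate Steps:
R(z) = 5 - 3*z
R(-2) - ((-43 + 6) - 8) = (5 - 3*(-2)) - ((-43 + 6) - 8) = (5 + 6) - (-37 - 8) = 11 - 1*(-45) = 11 + 45 = 56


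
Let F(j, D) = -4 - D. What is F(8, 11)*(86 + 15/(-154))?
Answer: -198435/154 ≈ -1288.5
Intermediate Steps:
F(8, 11)*(86 + 15/(-154)) = (-4 - 1*11)*(86 + 15/(-154)) = (-4 - 11)*(86 + 15*(-1/154)) = -15*(86 - 15/154) = -15*13229/154 = -198435/154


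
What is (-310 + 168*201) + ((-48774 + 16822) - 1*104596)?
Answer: -103090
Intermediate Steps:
(-310 + 168*201) + ((-48774 + 16822) - 1*104596) = (-310 + 33768) + (-31952 - 104596) = 33458 - 136548 = -103090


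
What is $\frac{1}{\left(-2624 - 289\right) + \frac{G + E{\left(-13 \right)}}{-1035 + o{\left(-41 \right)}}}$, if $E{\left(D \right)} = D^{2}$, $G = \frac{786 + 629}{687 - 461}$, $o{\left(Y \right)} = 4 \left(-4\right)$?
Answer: $- \frac{237526}{691952847} \approx -0.00034327$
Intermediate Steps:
$o{\left(Y \right)} = -16$
$G = \frac{1415}{226} \approx 6.2611$
$\frac{1}{\left(-2624 - 289\right) + \frac{G + E{\left(-13 \right)}}{-1035 + o{\left(-41 \right)}}} = \frac{1}{\left(-2624 - 289\right) + \frac{\frac{1415}{226} + \left(-13\right)^{2}}{-1035 - 16}} = \frac{1}{-2913 + \frac{\frac{1415}{226} + 169}{-1051}} = \frac{1}{-2913 + \frac{39609}{226} \left(- \frac{1}{1051}\right)} = \frac{1}{-2913 - \frac{39609}{237526}} = \frac{1}{- \frac{691952847}{237526}} = - \frac{237526}{691952847}$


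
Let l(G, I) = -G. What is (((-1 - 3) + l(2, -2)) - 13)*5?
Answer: -95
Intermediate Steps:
(((-1 - 3) + l(2, -2)) - 13)*5 = (((-1 - 3) - 1*2) - 13)*5 = ((-4 - 2) - 13)*5 = (-6 - 13)*5 = -19*5 = -95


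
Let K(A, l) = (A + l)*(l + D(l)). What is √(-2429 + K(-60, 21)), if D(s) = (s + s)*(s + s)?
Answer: 2*I*√18011 ≈ 268.41*I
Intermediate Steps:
D(s) = 4*s² (D(s) = (2*s)*(2*s) = 4*s²)
K(A, l) = (A + l)*(l + 4*l²)
√(-2429 + K(-60, 21)) = √(-2429 + 21*(-60 + 21 + 4*21² + 4*(-60)*21)) = √(-2429 + 21*(-60 + 21 + 4*441 - 5040)) = √(-2429 + 21*(-60 + 21 + 1764 - 5040)) = √(-2429 + 21*(-3315)) = √(-2429 - 69615) = √(-72044) = 2*I*√18011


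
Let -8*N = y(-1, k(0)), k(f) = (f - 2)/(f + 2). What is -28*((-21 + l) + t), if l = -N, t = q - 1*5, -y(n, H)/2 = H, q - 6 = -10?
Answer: 833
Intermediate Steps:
q = -4 (q = 6 - 10 = -4)
k(f) = (-2 + f)/(2 + f)
y(n, H) = -2*H
N = -¼ (N = -(-1)*(-2 + 0)/(2 + 0)/4 = -(-1)*-2/2/4 = -(-1)*(½)*(-2)/4 = -(-1)*(-1)/4 = -⅛*2 = -¼ ≈ -0.25000)
t = -9 (t = -4 - 1*5 = -4 - 5 = -9)
l = ¼ (l = -1*(-¼) = ¼ ≈ 0.25000)
-28*((-21 + l) + t) = -28*((-21 + ¼) - 9) = -28*(-83/4 - 9) = -28*(-119/4) = 833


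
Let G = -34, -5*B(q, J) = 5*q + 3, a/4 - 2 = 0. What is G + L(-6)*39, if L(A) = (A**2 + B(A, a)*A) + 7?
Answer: 1897/5 ≈ 379.40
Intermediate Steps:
a = 8 (a = 8 + 4*0 = 8 + 0 = 8)
B(q, J) = -3/5 - q (B(q, J) = -(5*q + 3)/5 = -(3 + 5*q)/5 = -3/5 - q)
L(A) = 7 + A**2 + A*(-3/5 - A) (L(A) = (A**2 + (-3/5 - A)*A) + 7 = (A**2 + A*(-3/5 - A)) + 7 = 7 + A**2 + A*(-3/5 - A))
G + L(-6)*39 = -34 + (7 - 3/5*(-6))*39 = -34 + (7 + 18/5)*39 = -34 + (53/5)*39 = -34 + 2067/5 = 1897/5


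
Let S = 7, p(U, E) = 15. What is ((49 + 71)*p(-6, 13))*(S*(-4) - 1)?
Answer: -52200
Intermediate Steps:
((49 + 71)*p(-6, 13))*(S*(-4) - 1) = ((49 + 71)*15)*(7*(-4) - 1) = (120*15)*(-28 - 1) = 1800*(-29) = -52200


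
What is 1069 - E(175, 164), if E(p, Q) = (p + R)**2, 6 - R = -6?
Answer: -33900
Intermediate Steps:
R = 12 (R = 6 - 1*(-6) = 6 + 6 = 12)
E(p, Q) = (12 + p)**2 (E(p, Q) = (p + 12)**2 = (12 + p)**2)
1069 - E(175, 164) = 1069 - (12 + 175)**2 = 1069 - 1*187**2 = 1069 - 1*34969 = 1069 - 34969 = -33900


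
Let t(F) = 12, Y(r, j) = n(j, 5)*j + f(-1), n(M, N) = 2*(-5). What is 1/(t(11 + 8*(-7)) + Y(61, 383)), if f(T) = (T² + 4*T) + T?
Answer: -1/3822 ≈ -0.00026164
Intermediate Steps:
n(M, N) = -10
f(T) = T² + 5*T
Y(r, j) = -4 - 10*j (Y(r, j) = -10*j - (5 - 1) = -10*j - 1*4 = -10*j - 4 = -4 - 10*j)
1/(t(11 + 8*(-7)) + Y(61, 383)) = 1/(12 + (-4 - 10*383)) = 1/(12 + (-4 - 3830)) = 1/(12 - 3834) = 1/(-3822) = -1/3822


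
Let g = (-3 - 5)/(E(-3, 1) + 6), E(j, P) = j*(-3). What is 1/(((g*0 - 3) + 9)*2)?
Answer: 1/12 ≈ 0.083333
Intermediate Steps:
E(j, P) = -3*j
g = -8/15 (g = (-3 - 5)/(-3*(-3) + 6) = -8/(9 + 6) = -8/15 ≈ -0.53333)
1/(((g*0 - 3) + 9)*2) = 1/(((-8/15*0 - 3) + 9)*2) = 1/(((0 - 3) + 9)*2) = 1/((-3 + 9)*2) = 1/(6*2) = 1/12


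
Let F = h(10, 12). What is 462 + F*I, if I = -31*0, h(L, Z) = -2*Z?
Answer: 462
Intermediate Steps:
F = -24 (F = -2*12 = -24)
I = 0
462 + F*I = 462 - 24*0 = 462 + 0 = 462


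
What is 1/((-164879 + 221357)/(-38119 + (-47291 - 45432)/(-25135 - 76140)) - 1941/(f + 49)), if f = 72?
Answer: -233554744621/4092575408166 ≈ -0.057068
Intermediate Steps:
1/((-164879 + 221357)/(-38119 + (-47291 - 45432)/(-25135 - 76140)) - 1941/(f + 49)) = 1/((-164879 + 221357)/(-38119 + (-47291 - 45432)/(-25135 - 76140)) - 1941/(72 + 49)) = 1/(56478/(-38119 - 92723/(-101275)) - 1941/121) = 1/(56478/(-38119 - 92723*(-1/101275)) - 1941*1/121) = 1/(56478/(-38119 + 92723/101275) - 1941/121) = 1/(56478/(-3860409002/101275) - 1941/121) = 1/(56478*(-101275/3860409002) - 1941/121) = 1/(-2859904725/1930204501 - 1941/121) = 1/(-4092575408166/233554744621) = -233554744621/4092575408166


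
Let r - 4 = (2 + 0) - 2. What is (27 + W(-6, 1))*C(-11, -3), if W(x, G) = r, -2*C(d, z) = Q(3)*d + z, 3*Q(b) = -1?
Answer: -31/3 ≈ -10.333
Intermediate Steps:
r = 4 (r = 4 + ((2 + 0) - 2) = 4 + (2 - 2) = 4 + 0 = 4)
Q(b) = -⅓ (Q(b) = (⅓)*(-1) = -⅓)
C(d, z) = -z/2 + d/6 (C(d, z) = -(-d/3 + z)/2 = -(z - d/3)/2 = -z/2 + d/6)
W(x, G) = 4
(27 + W(-6, 1))*C(-11, -3) = (27 + 4)*(-½*(-3) + (⅙)*(-11)) = 31*(3/2 - 11/6) = 31*(-⅓) = -31/3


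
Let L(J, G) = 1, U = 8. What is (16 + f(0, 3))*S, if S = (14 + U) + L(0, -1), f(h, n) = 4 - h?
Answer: 460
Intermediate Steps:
S = 23 (S = (14 + 8) + 1 = 22 + 1 = 23)
(16 + f(0, 3))*S = (16 + (4 - 1*0))*23 = (16 + (4 + 0))*23 = (16 + 4)*23 = 20*23 = 460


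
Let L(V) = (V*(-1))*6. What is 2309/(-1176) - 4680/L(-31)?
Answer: -988859/36456 ≈ -27.125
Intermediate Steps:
L(V) = -6*V (L(V) = -V*6 = -6*V)
2309/(-1176) - 4680/L(-31) = 2309/(-1176) - 4680/((-6*(-31))) = 2309*(-1/1176) - 4680/186 = -2309/1176 - 4680*1/186 = -2309/1176 - 780/31 = -988859/36456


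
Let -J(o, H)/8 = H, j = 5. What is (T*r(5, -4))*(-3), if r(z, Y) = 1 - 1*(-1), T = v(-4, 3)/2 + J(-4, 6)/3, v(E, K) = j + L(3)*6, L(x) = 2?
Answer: 45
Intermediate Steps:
J(o, H) = -8*H
v(E, K) = 17 (v(E, K) = 5 + 2*6 = 5 + 12 = 17)
T = -15/2 (T = 17/2 - 8*6/3 = 17*(½) - 48*⅓ = 17/2 - 16 = -15/2 ≈ -7.5000)
r(z, Y) = 2 (r(z, Y) = 1 + 1 = 2)
(T*r(5, -4))*(-3) = -15/2*2*(-3) = -15*(-3) = 45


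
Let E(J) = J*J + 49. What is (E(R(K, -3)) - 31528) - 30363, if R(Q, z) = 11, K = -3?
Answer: -61721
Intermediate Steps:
E(J) = 49 + J**2 (E(J) = J**2 + 49 = 49 + J**2)
(E(R(K, -3)) - 31528) - 30363 = ((49 + 11**2) - 31528) - 30363 = ((49 + 121) - 31528) - 30363 = (170 - 31528) - 30363 = -31358 - 30363 = -61721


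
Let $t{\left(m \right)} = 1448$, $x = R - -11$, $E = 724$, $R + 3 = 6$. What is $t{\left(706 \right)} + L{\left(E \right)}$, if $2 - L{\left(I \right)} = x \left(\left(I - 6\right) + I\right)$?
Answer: $-18738$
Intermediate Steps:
$R = 3$ ($R = -3 + 6 = 3$)
$x = 14$ ($x = 3 - -11 = 3 + 11 = 14$)
$L{\left(I \right)} = 86 - 28 I$ ($L{\left(I \right)} = 2 - 14 \left(\left(I - 6\right) + I\right) = 2 - 14 \left(\left(-6 + I\right) + I\right) = 2 - 14 \left(-6 + 2 I\right) = 2 - \left(-84 + 28 I\right) = 86 - 28 I$)
$t{\left(706 \right)} + L{\left(E \right)} = 1448 + \left(86 - 20272\right) = 1448 - 20186 = -18738$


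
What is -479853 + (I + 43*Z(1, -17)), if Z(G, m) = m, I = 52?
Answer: -480532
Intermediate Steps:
-479853 + (I + 43*Z(1, -17)) = -479853 + (52 + 43*(-17)) = -479853 + (52 - 731) = -479853 - 679 = -480532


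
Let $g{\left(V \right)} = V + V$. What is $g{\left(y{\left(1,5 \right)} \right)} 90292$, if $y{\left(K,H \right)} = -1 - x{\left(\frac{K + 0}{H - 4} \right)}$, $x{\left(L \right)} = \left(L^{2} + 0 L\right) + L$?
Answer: $-541752$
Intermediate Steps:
$x{\left(L \right)} = L + L^{2}$ ($x{\left(L \right)} = \left(L^{2} + 0\right) + L = L^{2} + L = L + L^{2}$)
$y{\left(K,H \right)} = -1 - \frac{K \left(1 + \frac{K}{-4 + H}\right)}{-4 + H}$ ($y{\left(K,H \right)} = -1 - \frac{K + 0}{H - 4} \left(1 + \frac{K + 0}{H - 4}\right) = -1 - \frac{K}{-4 + H} \left(1 + \frac{K}{-4 + H}\right) = -1 - \frac{K \left(1 + \frac{K}{-4 + H}\right)}{-4 + H}$)
$g{\left(V \right)} = 2 V$
$g{\left(y{\left(1,5 \right)} \right)} 90292 = 2 \frac{- \left(-4 + 5\right)^{2} - 1 \left(-4 + 5 + 1\right)}{\left(-4 + 5\right)^{2}} \cdot 90292 = 2 \cdot 1^{-2} \left(- 1^{2} - 1 \cdot 2\right) 90292 = 2 \cdot 1 \left(\left(-1\right) 1 - 2\right) 90292 = 2 \cdot 1 \left(-1 - 2\right) 90292 = 2 \cdot 1 \left(-3\right) 90292 = 2 \left(-3\right) 90292 = \left(-6\right) 90292 = -541752$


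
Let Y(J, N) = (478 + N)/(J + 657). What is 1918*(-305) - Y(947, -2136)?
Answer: -469161151/802 ≈ -5.8499e+5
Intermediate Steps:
Y(J, N) = (478 + N)/(657 + J)
1918*(-305) - Y(947, -2136) = 1918*(-305) - (478 - 2136)/(657 + 947) = -584990 - (-1658)/1604 = -584990 - 1*(-829/802) = -584990 + 829/802 = -469161151/802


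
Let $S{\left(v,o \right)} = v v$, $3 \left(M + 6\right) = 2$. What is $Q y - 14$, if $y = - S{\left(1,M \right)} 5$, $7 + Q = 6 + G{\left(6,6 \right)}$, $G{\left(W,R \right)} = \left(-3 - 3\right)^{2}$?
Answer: $-189$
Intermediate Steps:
$M = - \frac{16}{3}$ ($M = -6 + \frac{1}{3} \cdot 2 = -6 + \frac{2}{3} = - \frac{16}{3} \approx -5.3333$)
$G{\left(W,R \right)} = 36$ ($G{\left(W,R \right)} = \left(-6\right)^{2} = 36$)
$Q = 35$ ($Q = -7 + \left(6 + 36\right) = -7 + 42 = 35$)
$S{\left(v,o \right)} = v^{2}$
$y = -5$ ($y = - 1^{2} \cdot 5 = \left(-1\right) 1 \cdot 5 = \left(-1\right) 5 = -5$)
$Q y - 14 = 35 \left(-5\right) - 14 = -175 - 14 = -189$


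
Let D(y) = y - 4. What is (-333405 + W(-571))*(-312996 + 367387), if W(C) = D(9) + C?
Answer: -18165016661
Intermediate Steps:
D(y) = -4 + y
W(C) = 5 + C (W(C) = (-4 + 9) + C = 5 + C)
(-333405 + W(-571))*(-312996 + 367387) = (-333405 + (5 - 571))*(-312996 + 367387) = (-333405 - 566)*54391 = -333971*54391 = -18165016661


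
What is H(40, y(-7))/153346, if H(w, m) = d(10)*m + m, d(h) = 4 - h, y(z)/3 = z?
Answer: 105/153346 ≈ 0.00068473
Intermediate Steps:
y(z) = 3*z
H(w, m) = -5*m (H(w, m) = (4 - 1*10)*m + m = (4 - 10)*m + m = -6*m + m = -5*m)
H(40, y(-7))/153346 = -15*(-7)/153346 = -5*(-21)*(1/153346) = 105*(1/153346) = 105/153346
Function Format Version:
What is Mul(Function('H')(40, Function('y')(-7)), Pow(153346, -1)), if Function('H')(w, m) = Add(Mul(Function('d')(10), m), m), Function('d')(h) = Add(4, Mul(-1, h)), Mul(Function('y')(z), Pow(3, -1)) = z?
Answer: Rational(105, 153346) ≈ 0.00068473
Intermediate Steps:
Function('y')(z) = Mul(3, z)
Function('H')(w, m) = Mul(-5, m) (Function('H')(w, m) = Add(Mul(Add(4, Mul(-1, 10)), m), m) = Add(Mul(Add(4, -10), m), m) = Add(Mul(-6, m), m) = Mul(-5, m))
Mul(Function('H')(40, Function('y')(-7)), Pow(153346, -1)) = Mul(Mul(-5, Mul(3, -7)), Pow(153346, -1)) = Mul(Mul(-5, -21), Rational(1, 153346)) = Mul(105, Rational(1, 153346)) = Rational(105, 153346)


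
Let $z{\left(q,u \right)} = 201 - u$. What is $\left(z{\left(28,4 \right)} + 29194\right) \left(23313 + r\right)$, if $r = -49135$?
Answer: $-758934402$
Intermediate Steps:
$\left(z{\left(28,4 \right)} + 29194\right) \left(23313 + r\right) = \left(\left(201 - 4\right) + 29194\right) \left(23313 - 49135\right) = \left(\left(201 - 4\right) + 29194\right) \left(-25822\right) = \left(197 + 29194\right) \left(-25822\right) = 29391 \left(-25822\right) = -758934402$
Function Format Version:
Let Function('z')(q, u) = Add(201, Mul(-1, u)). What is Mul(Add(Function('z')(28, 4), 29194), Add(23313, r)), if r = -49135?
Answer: -758934402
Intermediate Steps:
Mul(Add(Function('z')(28, 4), 29194), Add(23313, r)) = Mul(Add(Add(201, Mul(-1, 4)), 29194), Add(23313, -49135)) = Mul(Add(Add(201, -4), 29194), -25822) = Mul(Add(197, 29194), -25822) = Mul(29391, -25822) = -758934402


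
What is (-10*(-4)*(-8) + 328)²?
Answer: 64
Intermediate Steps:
(-10*(-4)*(-8) + 328)² = (40*(-8) + 328)² = (-320 + 328)² = 8² = 64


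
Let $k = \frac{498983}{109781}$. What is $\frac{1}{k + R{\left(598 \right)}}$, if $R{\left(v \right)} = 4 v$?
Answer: $\frac{109781}{263095135} \approx 0.00041727$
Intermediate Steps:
$k = \frac{498983}{109781}$ ($k = 498983 \cdot \frac{1}{109781} = \frac{498983}{109781} \approx 4.5453$)
$\frac{1}{k + R{\left(598 \right)}} = \frac{1}{\frac{498983}{109781} + 4 \cdot 598} = \frac{1}{\frac{498983}{109781} + 2392} = \frac{1}{\frac{263095135}{109781}} = \frac{109781}{263095135}$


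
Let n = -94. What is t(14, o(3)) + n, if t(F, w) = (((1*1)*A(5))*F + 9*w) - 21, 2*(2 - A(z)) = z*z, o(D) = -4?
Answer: -298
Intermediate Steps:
A(z) = 2 - z²/2 (A(z) = 2 - z*z/2 = 2 - z²/2)
t(F, w) = -21 + 9*w - 21*F/2 (t(F, w) = (((1*1)*(2 - ½*5²))*F + 9*w) - 21 = ((1*(2 - ½*25))*F + 9*w) - 21 = ((1*(2 - 25/2))*F + 9*w) - 21 = ((1*(-21/2))*F + 9*w) - 21 = (-21*F/2 + 9*w) - 21 = (9*w - 21*F/2) - 21 = -21 + 9*w - 21*F/2)
t(14, o(3)) + n = (-21 + 9*(-4) - 21/2*14) - 94 = (-21 - 36 - 147) - 94 = -204 - 94 = -298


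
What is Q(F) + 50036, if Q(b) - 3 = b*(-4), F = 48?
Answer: 49847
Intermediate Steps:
Q(b) = 3 - 4*b (Q(b) = 3 + b*(-4) = 3 - 4*b)
Q(F) + 50036 = (3 - 4*48) + 50036 = (3 - 192) + 50036 = -189 + 50036 = 49847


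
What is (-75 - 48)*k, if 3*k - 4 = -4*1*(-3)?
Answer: -656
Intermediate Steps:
k = 16/3 (k = 4/3 + (-4*1*(-3))/3 = 4/3 + (-4*(-3))/3 = 4/3 + (⅓)*12 = 4/3 + 4 = 16/3 ≈ 5.3333)
(-75 - 48)*k = (-75 - 48)*(16/3) = -123*16/3 = -656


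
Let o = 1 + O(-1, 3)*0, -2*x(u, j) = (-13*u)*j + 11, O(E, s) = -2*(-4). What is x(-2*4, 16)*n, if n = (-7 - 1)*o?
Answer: 6700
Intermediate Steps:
O(E, s) = 8
x(u, j) = -11/2 + 13*j*u/2 (x(u, j) = -((-13*u)*j + 11)/2 = -(-13*j*u + 11)/2 = -(11 - 13*j*u)/2 = -11/2 + 13*j*u/2)
o = 1 (o = 1 + 8*0 = 1 + 0 = 1)
n = -8 (n = (-7 - 1)*1 = -8*1 = -8)
x(-2*4, 16)*n = (-11/2 + (13/2)*16*(-2*4))*(-8) = (-11/2 + (13/2)*16*(-8))*(-8) = (-11/2 - 832)*(-8) = -1675/2*(-8) = 6700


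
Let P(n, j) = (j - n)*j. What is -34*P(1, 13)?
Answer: -5304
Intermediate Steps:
P(n, j) = j*(j - n)
-34*P(1, 13) = -442*(13 - 1*1) = -442*(13 - 1) = -442*12 = -34*156 = -5304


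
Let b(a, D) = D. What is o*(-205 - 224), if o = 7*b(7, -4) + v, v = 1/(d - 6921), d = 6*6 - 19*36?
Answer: 30306419/2523 ≈ 12012.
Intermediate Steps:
d = -648 (d = 36 - 684 = -648)
v = -1/7569 (v = 1/(-648 - 6921) = 1/(-7569) = -1/7569 ≈ -0.00013212)
o = -211933/7569 (o = 7*(-4) - 1/7569 = -28 - 1/7569 = -211933/7569 ≈ -28.000)
o*(-205 - 224) = -211933*(-205 - 224)/7569 = -211933/7569*(-429) = 30306419/2523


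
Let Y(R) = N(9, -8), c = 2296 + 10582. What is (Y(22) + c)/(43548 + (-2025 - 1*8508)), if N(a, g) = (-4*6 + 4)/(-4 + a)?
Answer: 12874/33015 ≈ 0.38994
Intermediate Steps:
c = 12878
N(a, g) = -20/(-4 + a) (N(a, g) = (-24 + 4)/(-4 + a) = -20/(-4 + a))
Y(R) = -4 (Y(R) = -20/(-4 + 9) = -20/5 = -20*⅕ = -4)
(Y(22) + c)/(43548 + (-2025 - 1*8508)) = (-4 + 12878)/(43548 + (-2025 - 1*8508)) = 12874/(43548 + (-2025 - 8508)) = 12874/(43548 - 10533) = 12874/33015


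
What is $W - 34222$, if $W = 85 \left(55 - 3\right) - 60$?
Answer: $-29862$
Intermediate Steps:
$W = 4360$ ($W = 85 \cdot 52 - 60 = 4420 - 60 = 4360$)
$W - 34222 = 4360 - 34222 = -29862$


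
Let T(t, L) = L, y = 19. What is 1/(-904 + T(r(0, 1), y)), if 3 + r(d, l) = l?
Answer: -1/885 ≈ -0.0011299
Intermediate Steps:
r(d, l) = -3 + l
1/(-904 + T(r(0, 1), y)) = 1/(-904 + 19) = 1/(-885) = -1/885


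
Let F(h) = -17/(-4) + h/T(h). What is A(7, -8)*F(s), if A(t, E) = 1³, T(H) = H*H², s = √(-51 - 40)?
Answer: 1543/364 ≈ 4.2390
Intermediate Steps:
s = I*√91 (s = √(-91) = I*√91 ≈ 9.5394*I)
T(H) = H³
F(h) = 17/4 + h⁻² (F(h) = -17/(-4) + h/(h³) = -17*(-¼) + h/h³ = 17/4 + h⁻²)
A(t, E) = 1
A(7, -8)*F(s) = 1*(17/4 + (I*√91)⁻²) = 1*(17/4 - 1/91) = 1*(1543/364) = 1543/364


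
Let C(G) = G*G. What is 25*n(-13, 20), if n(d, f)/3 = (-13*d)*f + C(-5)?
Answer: 255375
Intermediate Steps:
C(G) = G²
n(d, f) = 75 - 39*d*f (n(d, f) = 3*((-13*d)*f + (-5)²) = 3*(-13*d*f + 25) = 3*(25 - 13*d*f) = 75 - 39*d*f)
25*n(-13, 20) = 25*(75 - 39*(-13)*20) = 25*(75 + 10140) = 25*10215 = 255375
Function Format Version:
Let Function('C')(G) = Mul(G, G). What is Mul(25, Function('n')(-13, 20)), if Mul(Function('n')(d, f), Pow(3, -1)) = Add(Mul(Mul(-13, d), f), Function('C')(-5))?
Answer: 255375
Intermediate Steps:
Function('C')(G) = Pow(G, 2)
Function('n')(d, f) = Add(75, Mul(-39, d, f)) (Function('n')(d, f) = Mul(3, Add(Mul(Mul(-13, d), f), Pow(-5, 2))) = Mul(3, Add(Mul(-13, d, f), 25)) = Mul(3, Add(25, Mul(-13, d, f))) = Add(75, Mul(-39, d, f)))
Mul(25, Function('n')(-13, 20)) = Mul(25, Add(75, Mul(-39, -13, 20))) = Mul(25, Add(75, 10140)) = Mul(25, 10215) = 255375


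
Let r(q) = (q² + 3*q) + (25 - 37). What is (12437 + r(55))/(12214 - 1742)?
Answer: 15615/10472 ≈ 1.4911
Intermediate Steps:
r(q) = -12 + q² + 3*q (r(q) = (q² + 3*q) - 12 = -12 + q² + 3*q)
(12437 + r(55))/(12214 - 1742) = (12437 + (-12 + 55² + 3*55))/(12214 - 1742) = (12437 + (-12 + 3025 + 165))/10472 = (12437 + 3178)*(1/10472) = 15615*(1/10472) = 15615/10472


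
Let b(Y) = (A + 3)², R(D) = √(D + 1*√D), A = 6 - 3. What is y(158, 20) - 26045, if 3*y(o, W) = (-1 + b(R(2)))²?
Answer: -76910/3 ≈ -25637.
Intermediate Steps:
A = 3
R(D) = √(D + √D)
b(Y) = 36 (b(Y) = (3 + 3)² = 6² = 36)
y(o, W) = 1225/3 (y(o, W) = (-1 + 36)²/3 = (⅓)*35² = (⅓)*1225 = 1225/3)
y(158, 20) - 26045 = 1225/3 - 26045 = -76910/3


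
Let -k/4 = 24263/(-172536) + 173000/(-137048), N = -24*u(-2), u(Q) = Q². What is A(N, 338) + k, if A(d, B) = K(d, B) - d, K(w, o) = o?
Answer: 324841732889/738928554 ≈ 439.61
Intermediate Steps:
N = -96 (N = -24*(-2)² = -24*4 = -96)
k = 4146740453/738928554 (k = -4*(24263/(-172536) + 173000/(-137048)) = -4*(24263*(-1/172536) + 173000*(-1/137048)) = -4*(-24263/172536 - 21625/17131) = -4*(-4146740453/2955714216) = 4146740453/738928554 ≈ 5.6118)
A(d, B) = B - d
A(N, 338) + k = (338 - 1*(-96)) + 4146740453/738928554 = (338 + 96) + 4146740453/738928554 = 434 + 4146740453/738928554 = 324841732889/738928554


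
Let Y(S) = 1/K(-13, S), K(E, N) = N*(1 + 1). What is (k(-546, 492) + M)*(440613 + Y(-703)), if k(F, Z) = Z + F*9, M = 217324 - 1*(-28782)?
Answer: 2023293130282/19 ≈ 1.0649e+11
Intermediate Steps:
M = 246106 (M = 217324 + 28782 = 246106)
k(F, Z) = Z + 9*F
K(E, N) = 2*N (K(E, N) = N*2 = 2*N)
Y(S) = 1/(2*S)
(k(-546, 492) + M)*(440613 + Y(-703)) = ((492 + 9*(-546)) + 246106)*(440613 + (½)/(-703)) = ((492 - 4914) + 246106)*(440613 + (½)*(-1/703)) = (-4422 + 246106)*(440613 - 1/1406) = 241684*(619501877/1406) = 2023293130282/19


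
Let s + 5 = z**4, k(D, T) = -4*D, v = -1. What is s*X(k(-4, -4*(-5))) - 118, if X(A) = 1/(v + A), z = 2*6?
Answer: 18961/15 ≈ 1264.1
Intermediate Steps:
z = 12
s = 20731 (s = -5 + 12**4 = -5 + 20736 = 20731)
X(A) = 1/(-1 + A)
s*X(k(-4, -4*(-5))) - 118 = 20731/(-1 - 4*(-4)) - 118 = 20731/(-1 + 16) - 118 = 20731/15 - 118 = 18961/15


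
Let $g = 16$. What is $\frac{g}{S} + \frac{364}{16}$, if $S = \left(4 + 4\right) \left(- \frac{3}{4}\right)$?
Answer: $\frac{241}{12} \approx 20.083$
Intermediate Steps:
$S = -6$ ($S = 8 \left(\left(-3\right) \frac{1}{4}\right) = 8 \left(- \frac{3}{4}\right) = -6$)
$\frac{g}{S} + \frac{364}{16} = \frac{16}{-6} + \frac{364}{16} = 16 \left(- \frac{1}{6}\right) + 364 \cdot \frac{1}{16} = - \frac{8}{3} + \frac{91}{4} = \frac{241}{12}$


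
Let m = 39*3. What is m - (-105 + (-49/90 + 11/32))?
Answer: 319969/1440 ≈ 222.20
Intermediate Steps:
m = 117
m - (-105 + (-49/90 + 11/32)) = 117 - (-105 + (-49/90 + 11/32)) = 117 - (-105 - 289/1440) = 117 - 1*(-151489/1440) = 117 + 151489/1440 = 319969/1440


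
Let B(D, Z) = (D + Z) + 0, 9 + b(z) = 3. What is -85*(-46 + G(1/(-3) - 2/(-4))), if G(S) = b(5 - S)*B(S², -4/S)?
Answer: -49895/6 ≈ -8315.8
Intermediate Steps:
b(z) = -6 (b(z) = -9 + 3 = -6)
B(D, Z) = D + Z
G(S) = -6*S² + 24/S (G(S) = -6*(S² - 4/S) = -6*S² + 24/S)
-85*(-46 + G(1/(-3) - 2/(-4))) = -85*(-46 + 6*(4 - (1/(-3) - 2/(-4))³)/(1/(-3) - 2/(-4))) = -85*(-46 + 6*(4 - (1*(-⅓) - 2*(-¼))³)/(1*(-⅓) - 2*(-¼))) = -85*(-46 + 6*(4 - (-⅓ + ½)³)/(-⅓ + ½)) = -85*(-46 + 6*(4 - (⅙)³)/(⅙)) = -85*(-46 + 6*6*(4 - 1*1/216)) = -85*(-46 + 6*6*(4 - 1/216)) = -85*(-46 + 6*6*(863/216)) = -85*(-46 + 863/6) = -85*587/6 = -49895/6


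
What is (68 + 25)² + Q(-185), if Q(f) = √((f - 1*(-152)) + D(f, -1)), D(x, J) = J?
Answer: 8649 + I*√34 ≈ 8649.0 + 5.831*I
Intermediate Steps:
Q(f) = √(151 + f) (Q(f) = √((f - 1*(-152)) - 1) = √((f + 152) - 1) = √((152 + f) - 1) = √(151 + f))
(68 + 25)² + Q(-185) = (68 + 25)² + √(151 - 185) = 93² + √(-34) = 8649 + I*√34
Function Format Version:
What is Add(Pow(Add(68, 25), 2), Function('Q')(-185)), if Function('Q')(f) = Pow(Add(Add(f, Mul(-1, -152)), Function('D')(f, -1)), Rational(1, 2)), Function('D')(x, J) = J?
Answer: Add(8649, Mul(I, Pow(34, Rational(1, 2)))) ≈ Add(8649.0, Mul(5.8310, I))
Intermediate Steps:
Function('Q')(f) = Pow(Add(151, f), Rational(1, 2)) (Function('Q')(f) = Pow(Add(Add(f, Mul(-1, -152)), -1), Rational(1, 2)) = Pow(Add(Add(f, 152), -1), Rational(1, 2)) = Pow(Add(Add(152, f), -1), Rational(1, 2)) = Pow(Add(151, f), Rational(1, 2)))
Add(Pow(Add(68, 25), 2), Function('Q')(-185)) = Add(Pow(Add(68, 25), 2), Pow(Add(151, -185), Rational(1, 2))) = Add(Pow(93, 2), Pow(-34, Rational(1, 2))) = Add(8649, Mul(I, Pow(34, Rational(1, 2))))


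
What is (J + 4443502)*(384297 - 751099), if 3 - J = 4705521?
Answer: 96107992832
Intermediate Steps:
J = -4705518 (J = 3 - 1*4705521 = 3 - 4705521 = -4705518)
(J + 4443502)*(384297 - 751099) = (-4705518 + 4443502)*(384297 - 751099) = -262016*(-366802) = 96107992832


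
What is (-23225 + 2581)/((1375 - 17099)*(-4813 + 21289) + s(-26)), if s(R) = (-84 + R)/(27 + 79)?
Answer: 1094132/13730637127 ≈ 7.9685e-5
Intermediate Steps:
s(R) = -42/53 + R/106 (s(R) = (-84 + R)/106 = (-84 + R)*(1/106) = -42/53 + R/106)
(-23225 + 2581)/((1375 - 17099)*(-4813 + 21289) + s(-26)) = (-23225 + 2581)/((1375 - 17099)*(-4813 + 21289) + (-42/53 + (1/106)*(-26))) = -20644/(-15724*16476 + (-42/53 - 13/53)) = -20644/(-259068624 - 55/53) = -20644/(-13730637127/53) = -20644*(-53/13730637127) = 1094132/13730637127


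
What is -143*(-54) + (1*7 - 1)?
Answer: 7728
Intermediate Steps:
-143*(-54) + (1*7 - 1) = 7722 + (7 - 1) = 7722 + 6 = 7728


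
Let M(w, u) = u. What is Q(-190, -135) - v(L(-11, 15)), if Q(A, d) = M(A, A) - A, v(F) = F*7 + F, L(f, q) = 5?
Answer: -40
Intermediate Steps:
v(F) = 8*F (v(F) = 7*F + F = 8*F)
Q(A, d) = 0 (Q(A, d) = A - A = 0)
Q(-190, -135) - v(L(-11, 15)) = 0 - 8*5 = 0 - 1*40 = 0 - 40 = -40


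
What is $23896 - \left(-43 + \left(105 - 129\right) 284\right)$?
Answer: $30755$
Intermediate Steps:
$23896 - \left(-43 + \left(105 - 129\right) 284\right) = 23896 - \left(-43 - 6816\right) = 23896 - -6859 = 23896 + 6859 = 30755$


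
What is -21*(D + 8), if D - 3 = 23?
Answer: -714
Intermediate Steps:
D = 26 (D = 3 + 23 = 26)
-21*(D + 8) = -21*(26 + 8) = -21*34 = -714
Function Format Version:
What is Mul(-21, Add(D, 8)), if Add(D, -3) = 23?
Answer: -714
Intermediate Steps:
D = 26 (D = Add(3, 23) = 26)
Mul(-21, Add(D, 8)) = Mul(-21, Add(26, 8)) = Mul(-21, 34) = -714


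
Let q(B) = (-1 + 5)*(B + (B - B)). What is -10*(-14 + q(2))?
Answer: 60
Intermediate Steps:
q(B) = 4*B (q(B) = 4*(B + 0) = 4*B)
-10*(-14 + q(2)) = -10*(-14 + 4*2) = -10*(-14 + 8) = -10*(-6) = 60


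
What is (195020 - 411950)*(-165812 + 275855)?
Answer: -23871627990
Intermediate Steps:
(195020 - 411950)*(-165812 + 275855) = -216930*110043 = -23871627990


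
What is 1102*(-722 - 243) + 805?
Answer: -1062625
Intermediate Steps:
1102*(-722 - 243) + 805 = 1102*(-965) + 805 = -1063430 + 805 = -1062625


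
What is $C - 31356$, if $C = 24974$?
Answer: $-6382$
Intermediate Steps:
$C - 31356 = 24974 - 31356 = -6382$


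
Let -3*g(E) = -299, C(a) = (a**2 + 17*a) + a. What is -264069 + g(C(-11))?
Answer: -791908/3 ≈ -2.6397e+5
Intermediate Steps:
C(a) = a**2 + 18*a
g(E) = 299/3 (g(E) = -1/3*(-299) = 299/3)
-264069 + g(C(-11)) = -264069 + 299/3 = -791908/3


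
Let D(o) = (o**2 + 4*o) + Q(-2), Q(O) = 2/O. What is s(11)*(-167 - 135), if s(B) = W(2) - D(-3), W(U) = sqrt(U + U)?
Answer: -1812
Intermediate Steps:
W(U) = sqrt(2)*sqrt(U) (W(U) = sqrt(2*U) = sqrt(2)*sqrt(U))
D(o) = -1 + o**2 + 4*o (D(o) = (o**2 + 4*o) + 2/(-2) = (o**2 + 4*o) + 2*(-1/2) = (o**2 + 4*o) - 1 = -1 + o**2 + 4*o)
s(B) = 6 (s(B) = sqrt(2)*sqrt(2) - (-1 + (-3)**2 + 4*(-3)) = 2 - (-1 + 9 - 12) = 2 - 1*(-4) = 2 + 4 = 6)
s(11)*(-167 - 135) = 6*(-167 - 135) = 6*(-302) = -1812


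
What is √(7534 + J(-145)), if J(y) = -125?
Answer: √7409 ≈ 86.076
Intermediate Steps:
√(7534 + J(-145)) = √(7534 - 125) = √7409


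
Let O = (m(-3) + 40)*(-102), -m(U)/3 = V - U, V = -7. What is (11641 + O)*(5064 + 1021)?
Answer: 38560645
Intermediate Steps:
m(U) = 21 + 3*U (m(U) = -3*(-7 - U) = 21 + 3*U)
O = -5304 (O = ((21 + 3*(-3)) + 40)*(-102) = ((21 - 9) + 40)*(-102) = (12 + 40)*(-102) = 52*(-102) = -5304)
(11641 + O)*(5064 + 1021) = (11641 - 5304)*(5064 + 1021) = 6337*6085 = 38560645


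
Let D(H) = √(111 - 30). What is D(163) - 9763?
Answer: -9754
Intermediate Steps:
D(H) = 9 (D(H) = √81 = 9)
D(163) - 9763 = 9 - 9763 = -9754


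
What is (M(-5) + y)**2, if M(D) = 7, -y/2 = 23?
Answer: 1521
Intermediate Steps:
y = -46 (y = -2*23 = -46)
(M(-5) + y)**2 = (7 - 46)**2 = (-39)**2 = 1521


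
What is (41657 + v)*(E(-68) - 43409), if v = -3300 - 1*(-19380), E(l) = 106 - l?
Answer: -2496259195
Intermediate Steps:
v = 16080 (v = -3300 + 19380 = 16080)
(41657 + v)*(E(-68) - 43409) = (41657 + 16080)*((106 - 1*(-68)) - 43409) = 57737*((106 + 68) - 43409) = 57737*(174 - 43409) = 57737*(-43235) = -2496259195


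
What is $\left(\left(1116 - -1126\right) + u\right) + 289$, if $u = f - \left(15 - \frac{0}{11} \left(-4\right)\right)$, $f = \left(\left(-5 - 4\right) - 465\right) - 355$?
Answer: $1687$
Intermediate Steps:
$f = -829$ ($f = \left(\left(-5 - 4\right) - 465\right) - 355 = \left(-9 - 465\right) - 355 = -474 - 355 = -829$)
$u = -844$ ($u = -829 - \left(15 - \frac{0}{11} \left(-4\right)\right) = -829 - \left(15 - 0 \cdot \frac{1}{11} \left(-4\right)\right) = -829 + \left(-15 + 0 \left(-4\right)\right) = -829 + \left(-15 + 0\right) = -829 - 15 = -844$)
$\left(\left(1116 - -1126\right) + u\right) + 289 = \left(\left(1116 - -1126\right) - 844\right) + 289 = \left(\left(1116 + 1126\right) - 844\right) + 289 = \left(2242 - 844\right) + 289 = 1398 + 289 = 1687$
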